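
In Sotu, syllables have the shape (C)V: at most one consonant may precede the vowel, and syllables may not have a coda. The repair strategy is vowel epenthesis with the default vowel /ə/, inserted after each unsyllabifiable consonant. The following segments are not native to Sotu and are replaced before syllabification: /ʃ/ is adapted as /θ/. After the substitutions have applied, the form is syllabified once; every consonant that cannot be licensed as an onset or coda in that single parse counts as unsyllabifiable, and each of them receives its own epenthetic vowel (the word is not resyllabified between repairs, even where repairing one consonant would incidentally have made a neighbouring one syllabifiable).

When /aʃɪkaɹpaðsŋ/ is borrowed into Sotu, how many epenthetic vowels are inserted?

After substitution the input is /aθɪkaɹpaðsŋ/.
The unsyllabifiable consonants are /ɹ/, /ð/, /s/, /ŋ/; each receives one epenthetic vowel.

4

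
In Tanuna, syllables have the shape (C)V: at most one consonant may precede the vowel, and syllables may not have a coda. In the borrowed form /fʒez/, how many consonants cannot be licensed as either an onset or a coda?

The consonants /f/, /z/ cannot be parsed into a legal (C)V syllable (no codas are permitted; onsets are limited to one consonant).

2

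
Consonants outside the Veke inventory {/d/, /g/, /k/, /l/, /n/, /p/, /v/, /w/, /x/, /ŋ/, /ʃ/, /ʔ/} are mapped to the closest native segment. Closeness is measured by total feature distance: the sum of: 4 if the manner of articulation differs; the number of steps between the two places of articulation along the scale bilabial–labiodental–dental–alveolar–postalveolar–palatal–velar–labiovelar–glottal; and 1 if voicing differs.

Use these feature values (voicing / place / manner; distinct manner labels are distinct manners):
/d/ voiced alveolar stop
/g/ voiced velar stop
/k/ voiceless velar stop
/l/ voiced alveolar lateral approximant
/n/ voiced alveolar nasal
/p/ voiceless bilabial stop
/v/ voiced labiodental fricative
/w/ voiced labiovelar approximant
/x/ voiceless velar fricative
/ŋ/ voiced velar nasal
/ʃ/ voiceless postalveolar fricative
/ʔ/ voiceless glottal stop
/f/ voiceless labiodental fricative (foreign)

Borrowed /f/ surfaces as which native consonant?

v

/v/ is closest: same manner (fricative), place distance 0 (labiodental→labiodental), voicing differs (+1); total 1. Next closest is /ʃ/ at distance 3.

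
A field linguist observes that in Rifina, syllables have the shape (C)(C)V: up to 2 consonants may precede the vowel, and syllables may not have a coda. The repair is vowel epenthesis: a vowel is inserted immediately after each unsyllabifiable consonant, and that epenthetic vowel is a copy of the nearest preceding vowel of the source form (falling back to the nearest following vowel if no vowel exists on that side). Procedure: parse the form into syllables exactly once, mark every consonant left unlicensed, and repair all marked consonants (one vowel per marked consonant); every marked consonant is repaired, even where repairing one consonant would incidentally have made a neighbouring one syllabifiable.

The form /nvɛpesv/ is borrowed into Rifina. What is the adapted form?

Syllabifying with onset maximization leaves /s/, /v/ stranded (no codas are permitted; onsets may contain at most 2 consonants).
Epenthesis after each stranded consonant: /s/ → /se/, /v/ → /ve/.

nvɛpeseve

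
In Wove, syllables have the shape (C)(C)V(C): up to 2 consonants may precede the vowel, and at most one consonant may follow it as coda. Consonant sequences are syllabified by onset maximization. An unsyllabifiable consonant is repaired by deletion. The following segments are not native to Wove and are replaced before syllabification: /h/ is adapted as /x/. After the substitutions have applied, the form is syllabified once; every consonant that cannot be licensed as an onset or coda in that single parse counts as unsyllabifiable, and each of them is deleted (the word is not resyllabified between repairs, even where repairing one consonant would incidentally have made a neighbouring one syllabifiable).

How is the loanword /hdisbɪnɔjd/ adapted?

xdisbɪnɔj

Substitution: /h/ → /x/, giving /xdisbɪnɔjd/.
The consonants /d/ cannot be parsed into a legal (C)(C)V(C) syllable (at most one coda consonant is licensed; onsets may contain at most 2 consonants).
Deleting the stranded consonants removes /d/.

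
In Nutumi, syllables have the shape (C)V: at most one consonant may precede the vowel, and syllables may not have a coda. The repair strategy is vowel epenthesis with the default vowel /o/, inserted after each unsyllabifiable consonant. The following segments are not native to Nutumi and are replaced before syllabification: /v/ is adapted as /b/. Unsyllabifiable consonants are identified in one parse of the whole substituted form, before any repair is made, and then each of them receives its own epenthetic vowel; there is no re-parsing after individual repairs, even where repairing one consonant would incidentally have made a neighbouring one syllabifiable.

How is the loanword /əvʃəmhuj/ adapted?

əboʃəmohujo

Substitution: /v/ → /b/, giving /əbʃəmhuj/.
The consonants /b/, /m/, /j/ cannot be parsed into a legal (C)V syllable (no codas are permitted; onsets are limited to one consonant).
Epenthesis after each stranded consonant: /b/ → /bo/, /m/ → /mo/, /j/ → /jo/.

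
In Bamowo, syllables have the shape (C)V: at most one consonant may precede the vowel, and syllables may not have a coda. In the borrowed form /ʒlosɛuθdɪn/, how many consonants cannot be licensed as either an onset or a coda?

3

Syllabifying with onset maximization leaves /ʒ/, /θ/, /n/ stranded (no codas are permitted; onsets are limited to one consonant).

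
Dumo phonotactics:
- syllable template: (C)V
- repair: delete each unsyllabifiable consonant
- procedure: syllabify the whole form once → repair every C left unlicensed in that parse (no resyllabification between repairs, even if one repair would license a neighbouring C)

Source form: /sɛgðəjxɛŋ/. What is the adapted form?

Syllabifying with onset maximization leaves /g/, /j/, /ŋ/ stranded (no codas are permitted; onsets are limited to one consonant).
Each unlicensed consonant is deleted: /g/, /j/, /ŋ/.

sɛðəxɛ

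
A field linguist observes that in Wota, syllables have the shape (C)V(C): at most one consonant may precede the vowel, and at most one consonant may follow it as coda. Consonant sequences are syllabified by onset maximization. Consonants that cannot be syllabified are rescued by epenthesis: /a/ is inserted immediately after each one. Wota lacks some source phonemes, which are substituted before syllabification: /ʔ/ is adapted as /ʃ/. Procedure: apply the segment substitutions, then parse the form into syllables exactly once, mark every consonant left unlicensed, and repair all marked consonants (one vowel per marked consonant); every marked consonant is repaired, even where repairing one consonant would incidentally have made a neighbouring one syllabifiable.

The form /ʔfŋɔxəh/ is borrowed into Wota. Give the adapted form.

Substitution: /ʔ/ → /ʃ/, giving /ʃfŋɔxəh/.
Under (C)V(C), the unsyllabifiable consonants are /ʃ/, /f/ (at most one coda consonant is licensed; onsets are limited to one consonant).
Inserting the epenthetic vowel yields /ʃ/ → /ʃa/, /f/ → /fa/.

ʃafaŋɔxəh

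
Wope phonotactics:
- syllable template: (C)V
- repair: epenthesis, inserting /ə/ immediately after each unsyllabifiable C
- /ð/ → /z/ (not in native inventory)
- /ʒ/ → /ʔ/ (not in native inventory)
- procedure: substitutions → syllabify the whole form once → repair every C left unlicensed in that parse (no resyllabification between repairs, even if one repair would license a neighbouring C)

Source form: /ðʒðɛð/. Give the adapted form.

Substitution: /ð/ → /z/, /ʒ/ → /ʔ/, giving /zʔzɛz/.
Under (C)V, the unsyllabifiable consonants are /z/, /ʔ/, /z/ (no codas are permitted; onsets are limited to one consonant).
Each unlicensed consonant becomes the onset of a new syllable: /z/ → /zə/, /ʔ/ → /ʔə/, /z/ → /zə/.

zəʔəzɛzə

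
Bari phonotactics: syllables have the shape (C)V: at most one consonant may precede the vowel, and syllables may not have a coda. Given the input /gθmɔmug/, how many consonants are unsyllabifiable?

3

The consonants /g/, /θ/, /g/ cannot be parsed into a legal (C)V syllable (no codas are permitted; onsets are limited to one consonant).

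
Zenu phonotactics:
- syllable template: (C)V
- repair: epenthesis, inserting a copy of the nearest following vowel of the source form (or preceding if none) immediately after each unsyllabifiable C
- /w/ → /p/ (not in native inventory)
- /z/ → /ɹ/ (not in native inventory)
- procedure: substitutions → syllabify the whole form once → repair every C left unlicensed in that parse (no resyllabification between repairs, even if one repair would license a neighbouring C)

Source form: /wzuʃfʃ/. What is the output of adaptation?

puɹuʃufuʃu

Substitution: /w/ → /p/, /z/ → /ɹ/, giving /pɹuʃfʃ/.
The consonants /p/, /ʃ/, /f/, /ʃ/ cannot be parsed into a legal (C)V syllable (no codas are permitted; onsets are limited to one consonant).
Inserting the epenthetic vowel yields /p/ → /pu/, /ʃ/ → /ʃu/, /f/ → /fu/, /ʃ/ → /ʃu/.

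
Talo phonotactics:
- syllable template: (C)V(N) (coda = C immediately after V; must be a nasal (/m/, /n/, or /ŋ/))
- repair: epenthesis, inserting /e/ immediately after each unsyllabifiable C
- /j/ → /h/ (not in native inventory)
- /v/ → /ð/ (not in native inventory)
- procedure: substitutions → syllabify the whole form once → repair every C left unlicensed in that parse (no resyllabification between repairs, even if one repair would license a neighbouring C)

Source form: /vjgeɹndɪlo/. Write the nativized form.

Substitution: /v/ → /ð/, /j/ → /h/, giving /ðhgeɹndɪlo/.
The consonants /ð/, /h/, /ɹ/, /n/ cannot be parsed into a legal (C)V(N) syllable (only a nasal (/m/, /n/, or /ŋ/) is licensed in coda position; onsets are limited to one consonant).
Epenthesis after each stranded consonant: /ð/ → /ðe/, /h/ → /he/, /ɹ/ → /ɹe/, /n/ → /ne/.

ðehegeɹenedɪlo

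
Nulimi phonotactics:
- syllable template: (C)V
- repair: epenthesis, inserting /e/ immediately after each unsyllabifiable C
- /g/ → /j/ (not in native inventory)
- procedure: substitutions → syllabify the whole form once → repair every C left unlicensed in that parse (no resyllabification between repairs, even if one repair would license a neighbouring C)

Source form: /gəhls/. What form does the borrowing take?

Substitution: /g/ → /j/, giving /jəhls/.
Under (C)V, the unsyllabifiable consonants are /h/, /l/, /s/ (no codas are permitted; onsets are limited to one consonant).
Epenthesis after each stranded consonant: /h/ → /he/, /l/ → /le/, /s/ → /se/.

jəhelese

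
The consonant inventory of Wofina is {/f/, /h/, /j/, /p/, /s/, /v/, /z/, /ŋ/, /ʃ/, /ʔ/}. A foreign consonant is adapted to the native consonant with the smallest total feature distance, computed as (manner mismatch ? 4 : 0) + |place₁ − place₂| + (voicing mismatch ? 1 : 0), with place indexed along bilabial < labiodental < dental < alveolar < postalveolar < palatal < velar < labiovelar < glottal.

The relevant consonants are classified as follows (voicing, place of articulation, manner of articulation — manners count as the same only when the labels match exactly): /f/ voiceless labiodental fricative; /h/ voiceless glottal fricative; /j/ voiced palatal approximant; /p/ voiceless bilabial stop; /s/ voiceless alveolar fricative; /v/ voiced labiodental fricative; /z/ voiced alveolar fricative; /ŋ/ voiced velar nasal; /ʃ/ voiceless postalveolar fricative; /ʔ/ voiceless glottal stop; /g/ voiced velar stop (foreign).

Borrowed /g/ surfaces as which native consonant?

/ʔ/ is closest: same manner (stop), place distance 2 (velar→glottal), voicing differs (+1); total 3. Next closest is /ŋ/ at distance 4.

ʔ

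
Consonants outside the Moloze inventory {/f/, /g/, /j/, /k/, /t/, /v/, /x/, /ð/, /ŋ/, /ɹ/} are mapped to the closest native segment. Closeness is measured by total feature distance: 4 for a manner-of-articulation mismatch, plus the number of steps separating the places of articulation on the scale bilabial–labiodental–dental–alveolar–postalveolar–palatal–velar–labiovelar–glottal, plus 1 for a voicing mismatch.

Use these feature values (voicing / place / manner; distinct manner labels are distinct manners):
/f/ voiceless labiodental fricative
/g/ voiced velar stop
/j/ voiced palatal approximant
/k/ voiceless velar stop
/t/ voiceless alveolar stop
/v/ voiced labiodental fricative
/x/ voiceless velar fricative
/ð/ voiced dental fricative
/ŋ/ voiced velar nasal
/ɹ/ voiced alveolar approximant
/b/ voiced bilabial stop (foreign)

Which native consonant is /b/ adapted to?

t

/t/ is closest: same manner (stop), place distance 3 (bilabial→alveolar), voicing differs (+1); total 4. Next closest is /v/ at distance 5.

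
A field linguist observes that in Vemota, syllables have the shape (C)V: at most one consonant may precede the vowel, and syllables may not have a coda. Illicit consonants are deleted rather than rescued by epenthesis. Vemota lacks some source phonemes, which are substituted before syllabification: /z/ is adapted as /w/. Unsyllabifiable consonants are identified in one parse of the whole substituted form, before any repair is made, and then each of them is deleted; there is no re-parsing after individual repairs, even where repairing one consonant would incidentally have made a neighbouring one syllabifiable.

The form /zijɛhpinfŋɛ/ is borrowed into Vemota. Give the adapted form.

wijɛpiŋɛ

Substitution: /z/ → /w/, giving /wijɛhpinfŋɛ/.
Under (C)V, the unsyllabifiable consonants are /h/, /n/, /f/ (no codas are permitted; onsets are limited to one consonant).
Deletion applies to /h/, /n/, /f/.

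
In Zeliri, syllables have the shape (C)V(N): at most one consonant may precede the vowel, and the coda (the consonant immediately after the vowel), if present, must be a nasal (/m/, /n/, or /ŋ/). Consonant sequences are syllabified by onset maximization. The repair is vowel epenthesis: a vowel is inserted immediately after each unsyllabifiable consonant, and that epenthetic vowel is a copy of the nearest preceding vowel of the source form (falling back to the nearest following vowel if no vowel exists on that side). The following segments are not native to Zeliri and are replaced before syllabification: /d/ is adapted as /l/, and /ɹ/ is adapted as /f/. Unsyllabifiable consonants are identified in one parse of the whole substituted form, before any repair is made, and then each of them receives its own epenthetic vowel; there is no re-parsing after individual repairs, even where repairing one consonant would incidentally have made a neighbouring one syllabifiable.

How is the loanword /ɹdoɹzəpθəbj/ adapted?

folofozəpəθəbəjə

Substitution: /ɹ/ → /f/, /d/ → /l/, giving /flofzəpθəbj/.
The consonants /f/, /f/, /p/, /b/, /j/ cannot be parsed into a legal (C)V(N) syllable (only a nasal (/m/, /n/, or /ŋ/) is licensed in coda position; onsets are limited to one consonant).
Inserting the epenthetic vowel yields /f/ → /fo/, /f/ → /fo/, /p/ → /pə/, /b/ → /bə/, /j/ → /jə/.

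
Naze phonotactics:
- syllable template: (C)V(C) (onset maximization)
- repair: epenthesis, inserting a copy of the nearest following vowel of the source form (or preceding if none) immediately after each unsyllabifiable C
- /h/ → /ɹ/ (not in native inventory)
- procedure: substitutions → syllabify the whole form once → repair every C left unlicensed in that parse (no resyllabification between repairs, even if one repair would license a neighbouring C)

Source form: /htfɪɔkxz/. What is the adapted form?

ɹɪtɪfɪɔkxɔzɔ

Substitution: /h/ → /ɹ/, giving /ɹtfɪɔkxz/.
Syllabifying with onset maximization leaves /ɹ/, /t/, /x/, /z/ stranded (at most one coda consonant is licensed; onsets are limited to one consonant).
Inserting the epenthetic vowel yields /ɹ/ → /ɹɪ/, /t/ → /tɪ/, /x/ → /xɔ/, /z/ → /zɔ/.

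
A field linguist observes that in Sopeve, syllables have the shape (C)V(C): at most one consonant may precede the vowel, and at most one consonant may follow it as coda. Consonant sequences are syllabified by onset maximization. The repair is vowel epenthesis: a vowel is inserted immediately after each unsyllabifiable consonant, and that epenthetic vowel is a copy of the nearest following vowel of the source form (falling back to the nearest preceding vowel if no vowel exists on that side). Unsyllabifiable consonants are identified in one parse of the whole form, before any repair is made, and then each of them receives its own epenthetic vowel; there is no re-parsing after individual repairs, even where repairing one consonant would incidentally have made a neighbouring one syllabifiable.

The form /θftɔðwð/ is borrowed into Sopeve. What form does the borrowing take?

θɔfɔtɔðwɔðɔ

Under (C)V(C), the unsyllabifiable consonants are /θ/, /f/, /w/, /ð/ (at most one coda consonant is licensed; onsets are limited to one consonant).
Inserting the epenthetic vowel yields /θ/ → /θɔ/, /f/ → /fɔ/, /w/ → /wɔ/, /ð/ → /ðɔ/.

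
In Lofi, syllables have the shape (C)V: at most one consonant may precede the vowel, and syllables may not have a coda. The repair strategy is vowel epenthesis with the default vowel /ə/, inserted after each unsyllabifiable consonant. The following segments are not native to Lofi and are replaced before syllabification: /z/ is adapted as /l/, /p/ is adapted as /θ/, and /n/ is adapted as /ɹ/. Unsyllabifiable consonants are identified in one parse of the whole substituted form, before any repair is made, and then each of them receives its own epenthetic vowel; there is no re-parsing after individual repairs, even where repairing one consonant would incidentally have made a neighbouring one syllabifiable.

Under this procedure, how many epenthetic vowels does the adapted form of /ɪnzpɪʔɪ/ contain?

2

After substitution the input is /ɪɹlθɪʔɪ/.
The unsyllabifiable consonants are /ɹ/, /l/; each receives one epenthetic vowel.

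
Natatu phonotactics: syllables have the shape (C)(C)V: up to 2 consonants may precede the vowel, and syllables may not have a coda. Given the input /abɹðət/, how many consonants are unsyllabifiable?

2

The consonants /b/, /t/ cannot be parsed into a legal (C)(C)V syllable (no codas are permitted; onsets may contain at most 2 consonants).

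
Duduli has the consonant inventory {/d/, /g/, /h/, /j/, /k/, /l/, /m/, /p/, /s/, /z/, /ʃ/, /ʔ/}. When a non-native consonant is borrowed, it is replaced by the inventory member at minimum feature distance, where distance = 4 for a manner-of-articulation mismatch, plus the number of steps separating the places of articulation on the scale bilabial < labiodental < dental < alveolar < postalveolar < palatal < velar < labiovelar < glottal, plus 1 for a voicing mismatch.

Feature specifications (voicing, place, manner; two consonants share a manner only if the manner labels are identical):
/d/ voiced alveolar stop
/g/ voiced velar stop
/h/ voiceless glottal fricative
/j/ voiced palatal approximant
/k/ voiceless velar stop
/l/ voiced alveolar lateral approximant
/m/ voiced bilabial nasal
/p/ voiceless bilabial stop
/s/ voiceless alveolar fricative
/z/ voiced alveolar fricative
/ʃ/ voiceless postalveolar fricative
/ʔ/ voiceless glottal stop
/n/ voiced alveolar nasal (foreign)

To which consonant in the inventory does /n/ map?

/m/ is closest: same manner (nasal), place distance 3 (alveolar→bilabial), same voicing; total 3. Next closest is /d/ at distance 4.

m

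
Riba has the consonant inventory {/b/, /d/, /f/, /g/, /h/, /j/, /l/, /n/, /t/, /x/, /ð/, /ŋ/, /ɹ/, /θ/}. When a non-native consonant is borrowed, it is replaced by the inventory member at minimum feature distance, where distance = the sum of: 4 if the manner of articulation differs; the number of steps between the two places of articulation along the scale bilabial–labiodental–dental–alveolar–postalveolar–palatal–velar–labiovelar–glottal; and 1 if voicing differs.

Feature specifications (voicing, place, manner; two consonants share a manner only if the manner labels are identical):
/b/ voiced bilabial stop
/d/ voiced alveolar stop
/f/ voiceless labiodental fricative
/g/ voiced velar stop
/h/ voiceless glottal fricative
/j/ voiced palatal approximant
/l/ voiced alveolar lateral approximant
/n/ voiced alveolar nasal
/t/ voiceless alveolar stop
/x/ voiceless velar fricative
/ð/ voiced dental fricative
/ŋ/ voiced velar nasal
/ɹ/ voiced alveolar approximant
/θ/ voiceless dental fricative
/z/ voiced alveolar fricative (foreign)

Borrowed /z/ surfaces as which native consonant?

ð

/ð/ is closest: same manner (fricative), place distance 1 (alveolar→dental), same voicing; total 1. Next closest is /θ/ at distance 2.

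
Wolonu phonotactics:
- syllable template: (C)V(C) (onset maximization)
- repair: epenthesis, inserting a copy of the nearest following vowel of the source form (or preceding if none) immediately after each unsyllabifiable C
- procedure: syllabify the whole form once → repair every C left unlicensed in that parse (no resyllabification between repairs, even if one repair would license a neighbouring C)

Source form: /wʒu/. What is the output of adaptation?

The consonants /w/ cannot be parsed into a legal (C)V(C) syllable (at most one coda consonant is licensed; onsets are limited to one consonant).
Each unlicensed consonant becomes the onset of a new syllable: /w/ → /wu/.

wuʒu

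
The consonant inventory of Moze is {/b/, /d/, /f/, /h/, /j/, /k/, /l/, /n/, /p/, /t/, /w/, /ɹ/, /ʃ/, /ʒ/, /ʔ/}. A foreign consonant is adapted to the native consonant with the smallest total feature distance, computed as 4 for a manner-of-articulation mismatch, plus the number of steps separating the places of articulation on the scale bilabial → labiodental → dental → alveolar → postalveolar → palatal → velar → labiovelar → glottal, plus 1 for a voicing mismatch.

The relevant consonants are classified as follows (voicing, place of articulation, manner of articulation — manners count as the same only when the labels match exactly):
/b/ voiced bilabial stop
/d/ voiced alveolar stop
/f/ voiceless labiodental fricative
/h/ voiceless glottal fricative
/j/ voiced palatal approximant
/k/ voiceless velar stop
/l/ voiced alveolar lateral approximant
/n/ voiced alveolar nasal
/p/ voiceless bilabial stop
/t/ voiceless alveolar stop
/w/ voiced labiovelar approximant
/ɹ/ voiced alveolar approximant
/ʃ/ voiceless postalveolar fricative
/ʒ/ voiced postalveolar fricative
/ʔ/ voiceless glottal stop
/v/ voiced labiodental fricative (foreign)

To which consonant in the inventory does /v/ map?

f

/f/ is closest: same manner (fricative), place distance 0 (labiodental→labiodental), voicing differs (+1); total 1. Next closest is /ʒ/ at distance 3.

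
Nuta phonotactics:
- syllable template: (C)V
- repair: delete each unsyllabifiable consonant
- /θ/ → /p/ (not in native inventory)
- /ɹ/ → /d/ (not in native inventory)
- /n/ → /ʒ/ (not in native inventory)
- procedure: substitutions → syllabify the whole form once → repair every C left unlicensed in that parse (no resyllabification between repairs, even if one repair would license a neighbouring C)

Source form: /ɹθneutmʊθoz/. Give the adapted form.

ʒeumʊpo

Substitution: /ɹ/ → /d/, /θ/ → /p/, /n/ → /ʒ/, giving /dpʒeutmʊpoz/.
Under (C)V, the unsyllabifiable consonants are /d/, /p/, /t/, /z/ (no codas are permitted; onsets are limited to one consonant).
Each unlicensed consonant is deleted: /d/, /p/, /t/, /z/.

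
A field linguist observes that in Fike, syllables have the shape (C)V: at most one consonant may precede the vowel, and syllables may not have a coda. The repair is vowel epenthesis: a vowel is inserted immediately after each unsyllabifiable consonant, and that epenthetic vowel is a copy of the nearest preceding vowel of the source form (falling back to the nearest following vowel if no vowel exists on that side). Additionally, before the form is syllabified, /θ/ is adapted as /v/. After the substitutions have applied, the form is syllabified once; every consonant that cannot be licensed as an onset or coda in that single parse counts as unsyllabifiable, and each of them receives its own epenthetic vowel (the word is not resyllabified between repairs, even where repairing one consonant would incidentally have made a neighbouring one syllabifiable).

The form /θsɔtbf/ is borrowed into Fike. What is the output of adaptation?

Substitution: /θ/ → /v/, giving /vsɔtbf/.
Syllabifying with onset maximization leaves /v/, /t/, /b/, /f/ stranded (no codas are permitted; onsets are limited to one consonant).
Epenthesis after each stranded consonant: /v/ → /vɔ/, /t/ → /tɔ/, /b/ → /bɔ/, /f/ → /fɔ/.

vɔsɔtɔbɔfɔ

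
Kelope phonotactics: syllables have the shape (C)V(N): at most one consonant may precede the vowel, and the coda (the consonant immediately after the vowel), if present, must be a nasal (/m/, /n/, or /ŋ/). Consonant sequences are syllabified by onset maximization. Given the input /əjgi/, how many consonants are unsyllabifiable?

Syllabifying with onset maximization leaves /j/ stranded (only a nasal (/m/, /n/, or /ŋ/) is licensed in coda position; onsets are limited to one consonant).

1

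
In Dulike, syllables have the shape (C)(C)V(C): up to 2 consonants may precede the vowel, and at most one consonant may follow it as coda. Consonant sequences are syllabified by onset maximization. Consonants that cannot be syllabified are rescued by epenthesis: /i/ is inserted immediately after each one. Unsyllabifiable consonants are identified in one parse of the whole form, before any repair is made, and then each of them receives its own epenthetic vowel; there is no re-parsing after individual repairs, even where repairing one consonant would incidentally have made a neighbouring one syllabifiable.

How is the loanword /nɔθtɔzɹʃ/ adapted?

nɔθtɔzɹiʃi

Under (C)(C)V(C), the unsyllabifiable consonants are /ɹ/, /ʃ/ (at most one coda consonant is licensed; onsets may contain at most 2 consonants).
Inserting the epenthetic vowel yields /ɹ/ → /ɹi/, /ʃ/ → /ʃi/.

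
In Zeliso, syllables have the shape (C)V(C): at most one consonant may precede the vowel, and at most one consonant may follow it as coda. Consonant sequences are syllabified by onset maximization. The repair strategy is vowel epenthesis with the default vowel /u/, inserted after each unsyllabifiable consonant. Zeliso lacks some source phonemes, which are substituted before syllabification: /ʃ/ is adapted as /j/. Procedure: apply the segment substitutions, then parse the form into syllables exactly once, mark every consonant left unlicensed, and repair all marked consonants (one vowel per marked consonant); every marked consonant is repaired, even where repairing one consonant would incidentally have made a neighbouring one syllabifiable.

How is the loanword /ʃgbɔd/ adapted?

jugubɔd

Substitution: /ʃ/ → /j/, giving /jgbɔd/.
Syllabifying with onset maximization leaves /j/, /g/ stranded (at most one coda consonant is licensed; onsets are limited to one consonant).
Inserting the epenthetic vowel yields /j/ → /ju/, /g/ → /gu/.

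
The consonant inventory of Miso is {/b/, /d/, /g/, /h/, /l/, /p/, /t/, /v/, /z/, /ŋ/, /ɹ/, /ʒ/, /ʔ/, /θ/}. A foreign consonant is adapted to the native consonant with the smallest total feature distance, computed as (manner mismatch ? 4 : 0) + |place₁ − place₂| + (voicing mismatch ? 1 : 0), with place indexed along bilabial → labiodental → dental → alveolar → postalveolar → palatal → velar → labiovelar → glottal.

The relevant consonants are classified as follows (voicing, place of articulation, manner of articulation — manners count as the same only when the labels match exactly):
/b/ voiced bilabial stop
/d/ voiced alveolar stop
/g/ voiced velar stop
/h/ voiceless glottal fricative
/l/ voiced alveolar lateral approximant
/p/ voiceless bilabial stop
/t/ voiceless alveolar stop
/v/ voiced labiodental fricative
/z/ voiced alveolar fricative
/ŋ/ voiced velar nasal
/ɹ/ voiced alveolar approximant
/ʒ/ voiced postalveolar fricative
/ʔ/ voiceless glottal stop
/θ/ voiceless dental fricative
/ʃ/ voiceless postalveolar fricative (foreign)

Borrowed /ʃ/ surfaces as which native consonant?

ʒ

/ʒ/ is closest: same manner (fricative), place distance 0 (postalveolar→postalveolar), voicing differs (+1); total 1. Next closest is /z/ at distance 2.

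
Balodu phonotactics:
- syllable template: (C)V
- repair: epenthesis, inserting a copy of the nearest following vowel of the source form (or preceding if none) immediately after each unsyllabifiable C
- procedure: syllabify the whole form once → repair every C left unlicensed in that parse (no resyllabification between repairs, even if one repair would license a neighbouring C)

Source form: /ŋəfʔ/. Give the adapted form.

ŋəfəʔə

Syllabifying with onset maximization leaves /f/, /ʔ/ stranded (no codas are permitted; onsets are limited to one consonant).
Each unlicensed consonant becomes the onset of a new syllable: /f/ → /fə/, /ʔ/ → /ʔə/.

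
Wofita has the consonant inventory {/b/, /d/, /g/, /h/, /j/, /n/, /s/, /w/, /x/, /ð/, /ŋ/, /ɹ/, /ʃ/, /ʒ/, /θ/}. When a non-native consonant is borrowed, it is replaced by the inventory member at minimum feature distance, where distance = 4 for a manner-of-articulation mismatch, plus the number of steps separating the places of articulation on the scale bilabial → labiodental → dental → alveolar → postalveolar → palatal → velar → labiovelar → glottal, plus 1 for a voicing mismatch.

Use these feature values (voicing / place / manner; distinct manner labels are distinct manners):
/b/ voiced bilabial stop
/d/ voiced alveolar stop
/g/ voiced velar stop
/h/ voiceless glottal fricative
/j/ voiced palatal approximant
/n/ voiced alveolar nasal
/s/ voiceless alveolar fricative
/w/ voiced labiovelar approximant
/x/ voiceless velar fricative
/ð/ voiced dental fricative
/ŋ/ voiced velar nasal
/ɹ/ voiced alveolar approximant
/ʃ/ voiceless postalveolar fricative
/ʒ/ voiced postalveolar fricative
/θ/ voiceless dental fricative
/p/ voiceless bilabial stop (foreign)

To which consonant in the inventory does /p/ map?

b

/b/ is closest: same manner (stop), place distance 0 (bilabial→bilabial), voicing differs (+1); total 1. Next closest is /d/ at distance 4.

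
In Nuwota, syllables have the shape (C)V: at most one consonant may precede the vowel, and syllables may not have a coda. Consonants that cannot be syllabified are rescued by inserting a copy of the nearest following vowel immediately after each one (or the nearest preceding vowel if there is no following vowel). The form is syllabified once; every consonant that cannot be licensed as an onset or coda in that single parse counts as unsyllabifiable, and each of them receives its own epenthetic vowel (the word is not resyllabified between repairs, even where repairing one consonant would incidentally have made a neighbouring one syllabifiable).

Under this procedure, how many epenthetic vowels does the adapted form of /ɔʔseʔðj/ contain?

The unsyllabifiable consonants are /ʔ/, /ʔ/, /ð/, /j/; each receives one epenthetic vowel.

4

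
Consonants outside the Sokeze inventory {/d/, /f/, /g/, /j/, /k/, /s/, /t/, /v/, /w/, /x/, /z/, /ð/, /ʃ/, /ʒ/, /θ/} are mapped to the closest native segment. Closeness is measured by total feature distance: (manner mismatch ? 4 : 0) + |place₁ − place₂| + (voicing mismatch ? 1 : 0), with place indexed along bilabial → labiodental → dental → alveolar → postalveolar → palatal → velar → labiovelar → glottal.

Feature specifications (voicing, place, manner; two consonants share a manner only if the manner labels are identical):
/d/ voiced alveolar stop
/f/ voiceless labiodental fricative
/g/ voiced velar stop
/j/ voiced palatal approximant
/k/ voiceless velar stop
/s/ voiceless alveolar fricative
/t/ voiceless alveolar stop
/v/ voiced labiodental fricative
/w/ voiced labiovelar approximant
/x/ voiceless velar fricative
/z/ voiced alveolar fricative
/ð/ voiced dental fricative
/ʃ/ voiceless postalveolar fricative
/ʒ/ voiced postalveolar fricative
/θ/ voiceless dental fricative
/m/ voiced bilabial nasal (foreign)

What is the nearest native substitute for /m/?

v

/v/ is closest: manner differs (nasal→fricative, +4), place distance 1 (bilabial→labiodental), same voicing; total 5. Next closest is /f/ at distance 6.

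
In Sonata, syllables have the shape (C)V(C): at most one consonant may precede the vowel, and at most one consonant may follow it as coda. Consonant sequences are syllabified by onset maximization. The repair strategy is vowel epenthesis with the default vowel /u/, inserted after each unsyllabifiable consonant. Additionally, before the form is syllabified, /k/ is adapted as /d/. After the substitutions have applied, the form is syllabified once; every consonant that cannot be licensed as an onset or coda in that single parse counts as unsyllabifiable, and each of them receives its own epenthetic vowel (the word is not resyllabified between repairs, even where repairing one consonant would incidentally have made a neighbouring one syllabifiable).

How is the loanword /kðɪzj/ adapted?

Substitution: /k/ → /d/, giving /dðɪzj/.
Syllabifying with onset maximization leaves /d/, /j/ stranded (at most one coda consonant is licensed; onsets are limited to one consonant).
Epenthesis after each stranded consonant: /d/ → /du/, /j/ → /ju/.

duðɪzju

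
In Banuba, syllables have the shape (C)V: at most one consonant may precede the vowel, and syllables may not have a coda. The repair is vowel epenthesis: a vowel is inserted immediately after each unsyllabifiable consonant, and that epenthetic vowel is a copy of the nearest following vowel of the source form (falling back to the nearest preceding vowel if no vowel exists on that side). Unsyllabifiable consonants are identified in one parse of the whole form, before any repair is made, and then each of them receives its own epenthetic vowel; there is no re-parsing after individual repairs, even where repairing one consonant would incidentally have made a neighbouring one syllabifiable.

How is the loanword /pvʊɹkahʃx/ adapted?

Under (C)V, the unsyllabifiable consonants are /p/, /ɹ/, /h/, /ʃ/, /x/ (no codas are permitted; onsets are limited to one consonant).
Each unlicensed consonant becomes the onset of a new syllable: /p/ → /pʊ/, /ɹ/ → /ɹa/, /h/ → /ha/, /ʃ/ → /ʃa/, /x/ → /xa/.

pʊvʊɹakahaʃaxa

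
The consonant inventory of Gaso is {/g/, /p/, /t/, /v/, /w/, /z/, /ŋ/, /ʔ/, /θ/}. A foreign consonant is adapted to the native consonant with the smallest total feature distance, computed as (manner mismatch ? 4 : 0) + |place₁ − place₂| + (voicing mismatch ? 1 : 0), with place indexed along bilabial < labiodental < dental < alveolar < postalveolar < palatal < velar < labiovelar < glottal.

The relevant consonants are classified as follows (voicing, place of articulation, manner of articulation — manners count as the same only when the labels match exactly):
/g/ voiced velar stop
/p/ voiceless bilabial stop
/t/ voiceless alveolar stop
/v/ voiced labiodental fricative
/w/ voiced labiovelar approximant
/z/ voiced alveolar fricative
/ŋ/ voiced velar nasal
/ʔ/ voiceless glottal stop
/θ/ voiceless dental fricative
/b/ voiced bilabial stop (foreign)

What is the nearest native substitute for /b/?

p

/p/ is closest: same manner (stop), place distance 0 (bilabial→bilabial), voicing differs (+1); total 1. Next closest is /t/ at distance 4.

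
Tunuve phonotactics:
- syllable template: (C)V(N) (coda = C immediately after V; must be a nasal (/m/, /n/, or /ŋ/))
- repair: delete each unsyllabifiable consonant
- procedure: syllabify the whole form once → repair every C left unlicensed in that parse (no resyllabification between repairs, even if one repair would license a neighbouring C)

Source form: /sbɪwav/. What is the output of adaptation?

Under (C)V(N), the unsyllabifiable consonants are /s/, /v/ (only a nasal (/m/, /n/, or /ŋ/) is licensed in coda position; onsets are limited to one consonant).
Deleting the stranded consonants removes /s/, /v/.

bɪwa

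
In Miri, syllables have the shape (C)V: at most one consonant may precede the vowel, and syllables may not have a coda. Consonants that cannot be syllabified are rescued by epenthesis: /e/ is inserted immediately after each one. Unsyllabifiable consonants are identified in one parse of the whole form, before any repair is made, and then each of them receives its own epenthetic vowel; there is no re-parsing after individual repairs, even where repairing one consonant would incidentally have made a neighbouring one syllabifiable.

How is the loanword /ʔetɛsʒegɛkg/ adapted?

The consonants /s/, /k/, /g/ cannot be parsed into a legal (C)V syllable (no codas are permitted; onsets are limited to one consonant).
Inserting the epenthetic vowel yields /s/ → /se/, /k/ → /ke/, /g/ → /ge/.

ʔetɛseʒegɛkege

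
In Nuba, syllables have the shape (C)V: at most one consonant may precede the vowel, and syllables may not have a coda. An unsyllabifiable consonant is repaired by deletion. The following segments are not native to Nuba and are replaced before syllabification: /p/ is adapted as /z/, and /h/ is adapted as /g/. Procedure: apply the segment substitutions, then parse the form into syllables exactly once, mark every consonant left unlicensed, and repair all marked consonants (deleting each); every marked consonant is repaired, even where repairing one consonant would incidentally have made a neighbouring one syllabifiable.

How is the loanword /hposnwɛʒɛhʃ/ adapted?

Substitution: /h/ → /g/, /p/ → /z/, giving /gzosnwɛʒɛgʃ/.
Under (C)V, the unsyllabifiable consonants are /g/, /s/, /n/, /g/, /ʃ/ (no codas are permitted; onsets are limited to one consonant).
Each unlicensed consonant is deleted: /g/, /s/, /n/, /g/, /ʃ/.

zowɛʒɛ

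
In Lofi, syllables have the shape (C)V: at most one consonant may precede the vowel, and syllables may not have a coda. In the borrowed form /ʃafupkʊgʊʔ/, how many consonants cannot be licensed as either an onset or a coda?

2

Under (C)V, the unsyllabifiable consonants are /p/, /ʔ/ (no codas are permitted; onsets are limited to one consonant).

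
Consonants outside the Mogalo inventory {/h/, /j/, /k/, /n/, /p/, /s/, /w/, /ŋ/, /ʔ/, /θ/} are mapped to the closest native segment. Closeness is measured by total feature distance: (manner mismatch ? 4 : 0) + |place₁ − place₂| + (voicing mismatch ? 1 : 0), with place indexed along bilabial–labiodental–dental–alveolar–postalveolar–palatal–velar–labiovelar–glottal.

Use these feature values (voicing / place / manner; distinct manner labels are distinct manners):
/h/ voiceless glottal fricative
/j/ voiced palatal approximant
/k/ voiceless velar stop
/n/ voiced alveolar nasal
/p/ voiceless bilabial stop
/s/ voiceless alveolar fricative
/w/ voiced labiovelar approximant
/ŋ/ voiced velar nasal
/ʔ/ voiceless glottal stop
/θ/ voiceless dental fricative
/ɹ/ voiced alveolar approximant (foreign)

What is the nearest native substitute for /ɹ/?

j

/j/ is closest: same manner (approximant), place distance 2 (alveolar→palatal), same voicing; total 2. Next closest is /n/ at distance 4.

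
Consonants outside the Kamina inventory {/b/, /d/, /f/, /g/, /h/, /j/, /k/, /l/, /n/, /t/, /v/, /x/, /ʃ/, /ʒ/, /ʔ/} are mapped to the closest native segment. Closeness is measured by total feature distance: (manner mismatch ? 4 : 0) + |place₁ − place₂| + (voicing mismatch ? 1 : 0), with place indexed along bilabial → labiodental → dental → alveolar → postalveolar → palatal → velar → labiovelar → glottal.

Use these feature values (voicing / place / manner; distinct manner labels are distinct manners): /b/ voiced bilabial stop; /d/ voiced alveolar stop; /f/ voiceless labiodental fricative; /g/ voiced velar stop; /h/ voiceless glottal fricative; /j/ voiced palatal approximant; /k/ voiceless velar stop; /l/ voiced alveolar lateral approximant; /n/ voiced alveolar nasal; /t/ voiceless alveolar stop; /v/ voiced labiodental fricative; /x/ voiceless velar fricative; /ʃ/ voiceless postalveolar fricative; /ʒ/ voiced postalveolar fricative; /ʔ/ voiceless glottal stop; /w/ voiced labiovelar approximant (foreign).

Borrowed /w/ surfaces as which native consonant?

/j/ is closest: same manner (approximant), place distance 2 (labiovelar→palatal), same voicing; total 2. Next closest is /g/ at distance 5.

j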